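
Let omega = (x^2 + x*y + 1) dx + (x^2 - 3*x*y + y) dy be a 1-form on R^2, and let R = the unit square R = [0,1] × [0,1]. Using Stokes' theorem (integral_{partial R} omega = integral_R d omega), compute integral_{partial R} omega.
integral_(partial R) omega = -1

Stokes: integral_partial_R omega = integral_R d omega with d omega = (∂Q/∂x - ∂P/∂y) dx ∧ dy.
  ∂Q/∂x = 2*x - 3*y
  ∂P/∂y = x
  integrand = ∂Q/∂x - ∂P/∂y = x - 3*y.
Integrating over R: integral_0^1 integral_0^1 (x - 3*y) dx dy = -1.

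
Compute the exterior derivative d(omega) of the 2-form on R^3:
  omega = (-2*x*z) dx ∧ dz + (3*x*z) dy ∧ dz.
d(omega) = (3*z) dx ∧ dy ∧ dz

For a 2-form omega = sum_{i<j} g_{ij} dx_i ∧ dx_j, the exterior derivative is
  d(omega) = sum_{i<j} d(g_{ij}) ∧ dx_i ∧ dx_j = sum_{i<j, k} (∂g_{ij}/∂x_k) dx_k ∧ dx_i ∧ dx_j.
Expand each term, using dx_k ∧ dx_i ∧ dx_j = sgn(permutation) dx_{(a)} ∧ dx_{(b)} ∧ dx_{(c)} with (a < b < c) sorted:
  d(3*x*z) includes (∂/∂x)(3*x*z) dx = (3*z) dx, which multiplied by dy ∧ dz gives (3*z) dx ∧ dy ∧ dz
Collecting like 3-forms: d(omega) = (3*z) dx ∧ dy ∧ dz.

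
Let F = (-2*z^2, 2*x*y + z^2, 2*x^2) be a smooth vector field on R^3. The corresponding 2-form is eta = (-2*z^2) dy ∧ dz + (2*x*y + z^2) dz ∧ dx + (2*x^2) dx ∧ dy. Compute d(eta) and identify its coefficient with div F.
d(eta) = (2*x) dx ∧ dy ∧ dz; div F = 2*x

For a 2-form in R^3 of the form above, applying d gives a 3-form with coefficient ∂P/∂x + ∂Q/∂y + ∂R/∂z:
  ∂P/∂x = 0
  ∂Q/∂y = 2*x
  ∂R/∂z = 0
Sum = 2*x, which is exactly div F.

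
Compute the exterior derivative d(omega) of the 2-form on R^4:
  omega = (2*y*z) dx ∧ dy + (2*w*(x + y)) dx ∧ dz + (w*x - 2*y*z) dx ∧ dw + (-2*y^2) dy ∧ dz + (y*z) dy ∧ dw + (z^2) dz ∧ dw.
d(omega) = (-2*w + 2*y) dx ∧ dy ∧ dz + (2*x + 4*y) dx ∧ dz ∧ dw + (2*z) dx ∧ dy ∧ dw + (-y) dy ∧ dz ∧ dw

For a 2-form omega = sum_{i<j} g_{ij} dx_i ∧ dx_j, the exterior derivative is
  d(omega) = sum_{i<j} d(g_{ij}) ∧ dx_i ∧ dx_j = sum_{i<j, k} (∂g_{ij}/∂x_k) dx_k ∧ dx_i ∧ dx_j.
Expand each term, using dx_k ∧ dx_i ∧ dx_j = sgn(permutation) dx_{(a)} ∧ dx_{(b)} ∧ dx_{(c)} with (a < b < c) sorted:
  d(2*y*z) includes (∂/∂z)(2*y*z) dz = (2*y) dz, which multiplied by dx ∧ dy gives (2*y) dx ∧ dy ∧ dz
  d(2*w*(x + y)) includes (∂/∂y)(2*w*(x + y)) dy = (2*w) dy, which multiplied by dx ∧ dz gives (-2*w) dx ∧ dy ∧ dz
  d(2*w*(x + y)) includes (∂/∂w)(2*w*(x + y)) dw = (2*x + 2*y) dw, which multiplied by dx ∧ dz gives (2*x + 2*y) dx ∧ dz ∧ dw
  d(w*x - 2*y*z) includes (∂/∂y)(w*x - 2*y*z) dy = (-2*z) dy, which multiplied by dx ∧ dw gives (2*z) dx ∧ dy ∧ dw
  d(w*x - 2*y*z) includes (∂/∂z)(w*x - 2*y*z) dz = (-2*y) dz, which multiplied by dx ∧ dw gives (2*y) dx ∧ dz ∧ dw
  d(y*z) includes (∂/∂z)(y*z) dz = (y) dz, which multiplied by dy ∧ dw gives (-y) dy ∧ dz ∧ dw
Collecting like 3-forms: d(omega) = (-2*w + 2*y) dx ∧ dy ∧ dz + (2*x + 4*y) dx ∧ dz ∧ dw + (2*z) dx ∧ dy ∧ dw + (-y) dy ∧ dz ∧ dw.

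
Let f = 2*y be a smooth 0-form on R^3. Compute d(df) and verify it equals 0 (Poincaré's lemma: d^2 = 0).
d(df) = 0

Step 1: df = sum_i (∂f/∂x_i) dx_i = (0) dx + (2) dy + (0) dz.
Step 2: Apply d again. Using the 1-form formula, the coefficient of dx ∧ dy in d(df) is ∂^2 f/∂x ∂y - ∂^2 f/∂y ∂x = (0) - (0) = 0 (equality of mixed partials for smooth f).
Similarly for dx ∧ dz and dy ∧ dz — all coefficients vanish. So d(df) = 0.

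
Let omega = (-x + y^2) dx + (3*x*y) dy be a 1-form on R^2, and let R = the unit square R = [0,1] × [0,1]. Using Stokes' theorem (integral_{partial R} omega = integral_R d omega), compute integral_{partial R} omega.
integral_(partial R) omega = 1/2

Stokes: integral_partial_R omega = integral_R d omega with d omega = (∂Q/∂x - ∂P/∂y) dx ∧ dy.
  ∂Q/∂x = 3*y
  ∂P/∂y = 2*y
  integrand = ∂Q/∂x - ∂P/∂y = y.
Integrating over R: integral_0^1 integral_0^1 (y) dx dy = 1/2.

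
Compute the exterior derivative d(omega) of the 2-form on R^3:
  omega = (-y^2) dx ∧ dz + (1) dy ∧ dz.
d(omega) = (2*y) dx ∧ dy ∧ dz

For a 2-form omega = sum_{i<j} g_{ij} dx_i ∧ dx_j, the exterior derivative is
  d(omega) = sum_{i<j} d(g_{ij}) ∧ dx_i ∧ dx_j = sum_{i<j, k} (∂g_{ij}/∂x_k) dx_k ∧ dx_i ∧ dx_j.
Expand each term, using dx_k ∧ dx_i ∧ dx_j = sgn(permutation) dx_{(a)} ∧ dx_{(b)} ∧ dx_{(c)} with (a < b < c) sorted:
  d(-y^2) includes (∂/∂y)(-y^2) dy = (-2*y) dy, which multiplied by dx ∧ dz gives (2*y) dx ∧ dy ∧ dz
Collecting like 3-forms: d(omega) = (2*y) dx ∧ dy ∧ dz.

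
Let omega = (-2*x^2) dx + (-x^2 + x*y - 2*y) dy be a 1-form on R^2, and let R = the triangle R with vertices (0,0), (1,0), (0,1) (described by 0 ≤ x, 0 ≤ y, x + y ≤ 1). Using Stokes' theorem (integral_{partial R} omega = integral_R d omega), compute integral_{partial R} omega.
integral_(partial R) omega = -1/6

Stokes: integral_partial_R omega = integral_R d omega with d omega = (∂Q/∂x - ∂P/∂y) dx ∧ dy.
  ∂Q/∂x = -2*x + y
  ∂P/∂y = 0
  integrand = ∂Q/∂x - ∂P/∂y = -2*x + y.
Integrating over R: integral_0^1 integral_0^{1-x} (-2*x + y) dy dx = -1/6.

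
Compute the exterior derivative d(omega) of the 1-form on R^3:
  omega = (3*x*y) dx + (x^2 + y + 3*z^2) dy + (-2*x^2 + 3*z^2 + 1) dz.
d(omega) = (-x) dx ∧ dy + (-4*x) dx ∧ dz + (-6*z) dy ∧ dz

For a 1-form omega = sum_i f_i dx_i, the exterior derivative is
  d(omega) = sum_{i < j} (∂f_j/∂x_i - ∂f_i/∂x_j) dx_i ∧ dx_j.
  coefficient of dx ∧ dy: ∂f_2/∂x - ∂f_1/∂y = ∂(x^2 + y + 3*z^2)/∂x - ∂(3*x*y)/∂y = -x
  coefficient of dx ∧ dz: ∂f_3/∂x - ∂f_1/∂z = ∂(-2*x^2 + 3*z^2 + 1)/∂x - ∂(3*x*y)/∂z = -4*x
  coefficient of dy ∧ dz: ∂f_3/∂y - ∂f_2/∂z = ∂(-2*x^2 + 3*z^2 + 1)/∂y - ∂(x^2 + y + 3*z^2)/∂z = -6*z
Assembling: d(omega) = (-x) dx ∧ dy + (-4*x) dx ∧ dz + (-6*z) dy ∧ dz.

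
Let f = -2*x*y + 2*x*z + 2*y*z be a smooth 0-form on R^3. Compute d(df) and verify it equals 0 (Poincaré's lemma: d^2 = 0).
d(df) = 0

Step 1: df = sum_i (∂f/∂x_i) dx_i = (-2*y + 2*z) dx + (-2*x + 2*z) dy + (2*x + 2*y) dz.
Step 2: Apply d again. Using the 1-form formula, the coefficient of dx ∧ dy in d(df) is ∂^2 f/∂x ∂y - ∂^2 f/∂y ∂x = (-2) - (-2) = 0 (equality of mixed partials for smooth f).
Similarly for dx ∧ dz and dy ∧ dz — all coefficients vanish. So d(df) = 0.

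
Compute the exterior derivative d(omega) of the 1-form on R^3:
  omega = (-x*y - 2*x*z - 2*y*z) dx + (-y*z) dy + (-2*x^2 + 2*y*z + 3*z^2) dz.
d(omega) = (x + 2*z) dx ∧ dy + (-2*x + 2*y) dx ∧ dz + (y + 2*z) dy ∧ dz

For a 1-form omega = sum_i f_i dx_i, the exterior derivative is
  d(omega) = sum_{i < j} (∂f_j/∂x_i - ∂f_i/∂x_j) dx_i ∧ dx_j.
  coefficient of dx ∧ dy: ∂f_2/∂x - ∂f_1/∂y = ∂(-y*z)/∂x - ∂(-x*y - 2*x*z - 2*y*z)/∂y = x + 2*z
  coefficient of dx ∧ dz: ∂f_3/∂x - ∂f_1/∂z = ∂(-2*x^2 + 2*y*z + 3*z^2)/∂x - ∂(-x*y - 2*x*z - 2*y*z)/∂z = -2*x + 2*y
  coefficient of dy ∧ dz: ∂f_3/∂y - ∂f_2/∂z = ∂(-2*x^2 + 2*y*z + 3*z^2)/∂y - ∂(-y*z)/∂z = y + 2*z
Assembling: d(omega) = (x + 2*z) dx ∧ dy + (-2*x + 2*y) dx ∧ dz + (y + 2*z) dy ∧ dz.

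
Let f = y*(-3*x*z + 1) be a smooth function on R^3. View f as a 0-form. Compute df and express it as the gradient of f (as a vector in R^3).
df = (-3*y*z) dx + (-3*x*z + 1) dy + (-3*x*y) dz; grad f = (-3*y*z, -3*x*z + 1, -3*x*y)

For a 0-form f, d f = (∂f/∂x) dx + (∂f/∂y) dy + (∂f/∂z) dz. The components of the vector representation are exactly the entries of grad f in Cartesian coordinates:
  ∂f/∂x = -3*y*z
  ∂f/∂y = -3*x*z + 1
  ∂f/∂z = -3*x*y.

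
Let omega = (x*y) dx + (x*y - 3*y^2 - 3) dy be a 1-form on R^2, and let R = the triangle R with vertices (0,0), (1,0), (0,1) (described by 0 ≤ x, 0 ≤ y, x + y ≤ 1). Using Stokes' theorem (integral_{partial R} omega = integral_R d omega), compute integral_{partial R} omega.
integral_(partial R) omega = 0

Stokes: integral_partial_R omega = integral_R d omega with d omega = (∂Q/∂x - ∂P/∂y) dx ∧ dy.
  ∂Q/∂x = y
  ∂P/∂y = x
  integrand = ∂Q/∂x - ∂P/∂y = -x + y.
Integrating over R: integral_0^1 integral_0^{1-x} (-x + y) dy dx = 0.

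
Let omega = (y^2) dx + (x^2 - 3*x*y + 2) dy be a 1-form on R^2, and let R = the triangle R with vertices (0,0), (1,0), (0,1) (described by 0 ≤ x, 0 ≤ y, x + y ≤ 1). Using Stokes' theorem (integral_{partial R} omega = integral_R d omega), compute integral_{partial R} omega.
integral_(partial R) omega = -1/2

Stokes: integral_partial_R omega = integral_R d omega with d omega = (∂Q/∂x - ∂P/∂y) dx ∧ dy.
  ∂Q/∂x = 2*x - 3*y
  ∂P/∂y = 2*y
  integrand = ∂Q/∂x - ∂P/∂y = 2*x - 5*y.
Integrating over R: integral_0^1 integral_0^{1-x} (2*x - 5*y) dy dx = -1/2.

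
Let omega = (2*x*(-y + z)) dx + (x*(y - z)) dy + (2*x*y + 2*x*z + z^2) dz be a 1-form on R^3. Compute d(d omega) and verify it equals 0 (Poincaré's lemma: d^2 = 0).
d(d omega) = 0

Step 1: d omega = sum_{i<j} (∂f_j/∂x_i - ∂f_i/∂x_j) dx_i ∧ dx_j:
  coeff of dx ∧ dy: 2*x + y - z
  coeff of dx ∧ dz: -2*x + 2*y + 2*z
  coeff of dy ∧ dz: 3*x
Step 2: Apply d again to each 2-form coefficient. The only possible 3-form in R^3 is dx ∧ dy ∧ dz, with coefficient
  ∂(coeff of dy∧dz)/∂x - ∂(coeff of dx∧dz)/∂y + ∂(coeff of dx∧dy)/∂z
  = ∂/∂x (3*x) - ∂/∂y (-2*x + 2*y + 2*z) + ∂/∂z (2*x + y - z).
Each of these terms simplifies to sums of mixed partials that cancel in pairs. The result is 0 (by equality of mixed partials for smooth functions — Schwarz / Clairaut).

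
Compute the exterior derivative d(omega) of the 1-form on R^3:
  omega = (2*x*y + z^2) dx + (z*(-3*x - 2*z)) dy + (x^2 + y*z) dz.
d(omega) = (-2*x - 3*z) dx ∧ dy + (2*x - 2*z) dx ∧ dz + (3*x + 5*z) dy ∧ dz

For a 1-form omega = sum_i f_i dx_i, the exterior derivative is
  d(omega) = sum_{i < j} (∂f_j/∂x_i - ∂f_i/∂x_j) dx_i ∧ dx_j.
  coefficient of dx ∧ dy: ∂f_2/∂x - ∂f_1/∂y = ∂(z*(-3*x - 2*z))/∂x - ∂(2*x*y + z^2)/∂y = -2*x - 3*z
  coefficient of dx ∧ dz: ∂f_3/∂x - ∂f_1/∂z = ∂(x^2 + y*z)/∂x - ∂(2*x*y + z^2)/∂z = 2*x - 2*z
  coefficient of dy ∧ dz: ∂f_3/∂y - ∂f_2/∂z = ∂(x^2 + y*z)/∂y - ∂(z*(-3*x - 2*z))/∂z = 3*x + 5*z
Assembling: d(omega) = (-2*x - 3*z) dx ∧ dy + (2*x - 2*z) dx ∧ dz + (3*x + 5*z) dy ∧ dz.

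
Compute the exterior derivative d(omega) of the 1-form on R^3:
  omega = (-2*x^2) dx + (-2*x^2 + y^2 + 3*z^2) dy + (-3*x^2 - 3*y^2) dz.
d(omega) = (-4*x) dx ∧ dy + (-6*x) dx ∧ dz + (-6*y - 6*z) dy ∧ dz

For a 1-form omega = sum_i f_i dx_i, the exterior derivative is
  d(omega) = sum_{i < j} (∂f_j/∂x_i - ∂f_i/∂x_j) dx_i ∧ dx_j.
  coefficient of dx ∧ dy: ∂f_2/∂x - ∂f_1/∂y = ∂(-2*x^2 + y^2 + 3*z^2)/∂x - ∂(-2*x^2)/∂y = -4*x
  coefficient of dx ∧ dz: ∂f_3/∂x - ∂f_1/∂z = ∂(-3*x^2 - 3*y^2)/∂x - ∂(-2*x^2)/∂z = -6*x
  coefficient of dy ∧ dz: ∂f_3/∂y - ∂f_2/∂z = ∂(-3*x^2 - 3*y^2)/∂y - ∂(-2*x^2 + y^2 + 3*z^2)/∂z = -6*y - 6*z
Assembling: d(omega) = (-4*x) dx ∧ dy + (-6*x) dx ∧ dz + (-6*y - 6*z) dy ∧ dz.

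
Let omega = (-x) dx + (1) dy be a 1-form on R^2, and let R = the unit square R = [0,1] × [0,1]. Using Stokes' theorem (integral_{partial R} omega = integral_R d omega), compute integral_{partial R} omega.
integral_(partial R) omega = 0

Stokes: integral_partial_R omega = integral_R d omega with d omega = (∂Q/∂x - ∂P/∂y) dx ∧ dy.
  ∂Q/∂x = 0
  ∂P/∂y = 0
  integrand = ∂Q/∂x - ∂P/∂y = 0.
Integrating over R: integral_0^1 integral_0^1 (0) dx dy = 0.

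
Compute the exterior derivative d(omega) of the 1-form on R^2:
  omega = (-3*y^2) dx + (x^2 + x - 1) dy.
d(omega) = (2*x + 6*y + 1) dx ∧ dy

For a 1-form omega = sum_i f_i dx_i, the exterior derivative is
  d(omega) = sum_{i < j} (∂f_j/∂x_i - ∂f_i/∂x_j) dx_i ∧ dx_j.
  coefficient of dx ∧ dy: ∂f_2/∂x - ∂f_1/∂y = ∂(x^2 + x - 1)/∂x - ∂(-3*y^2)/∂y = 2*x + 6*y + 1
Assembling: d(omega) = (2*x + 6*y + 1) dx ∧ dy.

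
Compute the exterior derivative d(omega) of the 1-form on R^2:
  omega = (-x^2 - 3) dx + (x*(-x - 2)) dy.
d(omega) = (-2*x - 2) dx ∧ dy

For a 1-form omega = sum_i f_i dx_i, the exterior derivative is
  d(omega) = sum_{i < j} (∂f_j/∂x_i - ∂f_i/∂x_j) dx_i ∧ dx_j.
  coefficient of dx ∧ dy: ∂f_2/∂x - ∂f_1/∂y = ∂(x*(-x - 2))/∂x - ∂(-x^2 - 3)/∂y = -2*x - 2
Assembling: d(omega) = (-2*x - 2) dx ∧ dy.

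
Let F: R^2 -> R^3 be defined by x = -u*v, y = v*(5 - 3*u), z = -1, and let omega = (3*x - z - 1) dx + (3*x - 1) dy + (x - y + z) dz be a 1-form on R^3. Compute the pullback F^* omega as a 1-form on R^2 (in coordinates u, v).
F^* omega = (3*v*(4*u*v + 1)) du + (12*u^2*v - 15*u*v + 3*u - 5) dv

Using F^*(f dg) = (f ∘ F) d(g ∘ F), substitute each coordinate x_i by F_i(u, v) in f_i, and replace dx_i by d F_i = (∂F_i/∂u) du + (∂F_i/∂v) dv.
  For the x component: f_1(F) = -3*u*v; d F_1 = (-v) du + (-u) dv
  For the y component: f_2(F) = -3*u*v - 1; d F_2 = (-3*v) du + (5 - 3*u) dv
  For the z component: f_3(F) = 2*u*v - 5*v - 1; d F_3 = (0) du + (0) dv
Combining and collecting du, dv coefficients:
  coeff of du: 3*v*(4*u*v + 1)
  coeff of dv: 12*u^2*v - 15*u*v + 3*u - 5
F^* omega = (3*v*(4*u*v + 1)) du + (12*u^2*v - 15*u*v + 3*u - 5) dv.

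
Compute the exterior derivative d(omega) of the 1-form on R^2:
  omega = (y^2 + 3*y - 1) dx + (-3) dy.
d(omega) = (-2*y - 3) dx ∧ dy

For a 1-form omega = sum_i f_i dx_i, the exterior derivative is
  d(omega) = sum_{i < j} (∂f_j/∂x_i - ∂f_i/∂x_j) dx_i ∧ dx_j.
  coefficient of dx ∧ dy: ∂f_2/∂x - ∂f_1/∂y = ∂(-3)/∂x - ∂(y^2 + 3*y - 1)/∂y = -2*y - 3
Assembling: d(omega) = (-2*y - 3) dx ∧ dy.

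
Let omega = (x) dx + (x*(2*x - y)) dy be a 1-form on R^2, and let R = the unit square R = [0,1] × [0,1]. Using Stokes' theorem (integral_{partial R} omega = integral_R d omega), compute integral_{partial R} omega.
integral_(partial R) omega = 3/2

Stokes: integral_partial_R omega = integral_R d omega with d omega = (∂Q/∂x - ∂P/∂y) dx ∧ dy.
  ∂Q/∂x = 4*x - y
  ∂P/∂y = 0
  integrand = ∂Q/∂x - ∂P/∂y = 4*x - y.
Integrating over R: integral_0^1 integral_0^1 (4*x - y) dx dy = 3/2.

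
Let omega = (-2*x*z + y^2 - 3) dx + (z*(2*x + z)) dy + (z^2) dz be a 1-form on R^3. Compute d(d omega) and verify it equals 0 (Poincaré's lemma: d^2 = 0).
d(d omega) = 0

Step 1: d omega = sum_{i<j} (∂f_j/∂x_i - ∂f_i/∂x_j) dx_i ∧ dx_j:
  coeff of dx ∧ dy: -2*y + 2*z
  coeff of dx ∧ dz: 2*x
  coeff of dy ∧ dz: -2*x - 2*z
Step 2: Apply d again to each 2-form coefficient. The only possible 3-form in R^3 is dx ∧ dy ∧ dz, with coefficient
  ∂(coeff of dy∧dz)/∂x - ∂(coeff of dx∧dz)/∂y + ∂(coeff of dx∧dy)/∂z
  = ∂/∂x (-2*x - 2*z) - ∂/∂y (2*x) + ∂/∂z (-2*y + 2*z).
Each of these terms simplifies to sums of mixed partials that cancel in pairs. The result is 0 (by equality of mixed partials for smooth functions — Schwarz / Clairaut).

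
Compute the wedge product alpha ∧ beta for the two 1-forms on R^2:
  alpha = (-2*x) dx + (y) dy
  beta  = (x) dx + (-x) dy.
alpha ∧ beta = (x*(2*x - y)) dx ∧ dy

Distribute the wedge, using dx_i ∧ dx_j = -dx_j ∧ dx_i and dx_i ∧ dx_i = 0. For each pair (i, j) with i < j, the coefficient of dx_i ∧ dx_j in alpha ∧ beta is (alpha_i * beta_j - alpha_j * beta_i). Collecting: alpha ∧ beta = (x*(2*x - y)) dx ∧ dy.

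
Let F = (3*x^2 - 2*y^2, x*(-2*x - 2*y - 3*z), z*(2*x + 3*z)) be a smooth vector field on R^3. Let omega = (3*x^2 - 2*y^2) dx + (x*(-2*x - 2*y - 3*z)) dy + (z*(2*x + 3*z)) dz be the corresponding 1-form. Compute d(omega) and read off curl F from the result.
d(omega) = (3*x) dy ∧ dz + (-2*z) dz ∧ dx + (-4*x + 2*y - 3*z) dx ∧ dy; curl F = (3*x, -2*z, -4*x + 2*y - 3*z)

d omega = sum_{i<j} (∂f_j/∂x_i - ∂f_i/∂x_j) dx_i ∧ dx_j. Under the identification (dy ∧ dz, dz ∧ dx, dx ∧ dy) ↔ (e_x, e_y, e_z), the coefficients are exactly the components of curl F. Compute:
  ∂R/∂y - ∂Q/∂z = (0) - (-3*x) = 3*x
  ∂P/∂z - ∂R/∂x = (0) - (2*z) = -2*z
  ∂Q/∂x - ∂P/∂y = (-4*x - 2*y - 3*z) - (-4*y) = -4*x + 2*y - 3*z.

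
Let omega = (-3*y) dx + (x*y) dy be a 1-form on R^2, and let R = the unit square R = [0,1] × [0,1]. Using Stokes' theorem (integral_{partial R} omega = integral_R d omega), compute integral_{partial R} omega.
integral_(partial R) omega = 7/2

Stokes: integral_partial_R omega = integral_R d omega with d omega = (∂Q/∂x - ∂P/∂y) dx ∧ dy.
  ∂Q/∂x = y
  ∂P/∂y = -3
  integrand = ∂Q/∂x - ∂P/∂y = y + 3.
Integrating over R: integral_0^1 integral_0^1 (y + 3) dx dy = 7/2.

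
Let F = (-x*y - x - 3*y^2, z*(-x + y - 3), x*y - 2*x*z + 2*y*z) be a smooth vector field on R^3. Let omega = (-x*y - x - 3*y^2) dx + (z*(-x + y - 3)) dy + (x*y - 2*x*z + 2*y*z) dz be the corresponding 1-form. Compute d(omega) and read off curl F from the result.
d(omega) = (2*x - y + 2*z + 3) dy ∧ dz + (-y + 2*z) dz ∧ dx + (x + 6*y - z) dx ∧ dy; curl F = (2*x - y + 2*z + 3, -y + 2*z, x + 6*y - z)

d omega = sum_{i<j} (∂f_j/∂x_i - ∂f_i/∂x_j) dx_i ∧ dx_j. Under the identification (dy ∧ dz, dz ∧ dx, dx ∧ dy) ↔ (e_x, e_y, e_z), the coefficients are exactly the components of curl F. Compute:
  ∂R/∂y - ∂Q/∂z = (x + 2*z) - (-x + y - 3) = 2*x - y + 2*z + 3
  ∂P/∂z - ∂R/∂x = (0) - (y - 2*z) = -y + 2*z
  ∂Q/∂x - ∂P/∂y = (-z) - (-x - 6*y) = x + 6*y - z.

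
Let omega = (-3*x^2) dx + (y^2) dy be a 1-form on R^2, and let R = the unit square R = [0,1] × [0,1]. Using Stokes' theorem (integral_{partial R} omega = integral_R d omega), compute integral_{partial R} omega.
integral_(partial R) omega = 0

Stokes: integral_partial_R omega = integral_R d omega with d omega = (∂Q/∂x - ∂P/∂y) dx ∧ dy.
  ∂Q/∂x = 0
  ∂P/∂y = 0
  integrand = ∂Q/∂x - ∂P/∂y = 0.
Integrating over R: integral_0^1 integral_0^1 (0) dx dy = 0.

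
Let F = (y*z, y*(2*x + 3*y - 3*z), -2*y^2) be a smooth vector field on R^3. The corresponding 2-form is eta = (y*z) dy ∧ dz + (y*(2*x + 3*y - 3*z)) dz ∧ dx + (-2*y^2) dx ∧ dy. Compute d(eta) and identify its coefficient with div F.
d(eta) = (2*x + 6*y - 3*z) dx ∧ dy ∧ dz; div F = 2*x + 6*y - 3*z

For a 2-form in R^3 of the form above, applying d gives a 3-form with coefficient ∂P/∂x + ∂Q/∂y + ∂R/∂z:
  ∂P/∂x = 0
  ∂Q/∂y = 2*x + 6*y - 3*z
  ∂R/∂z = 0
Sum = 2*x + 6*y - 3*z, which is exactly div F.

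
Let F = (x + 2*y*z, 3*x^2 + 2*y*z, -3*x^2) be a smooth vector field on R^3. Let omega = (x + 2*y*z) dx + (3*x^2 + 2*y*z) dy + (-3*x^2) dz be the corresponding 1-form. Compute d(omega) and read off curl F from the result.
d(omega) = (-2*y) dy ∧ dz + (6*x + 2*y) dz ∧ dx + (6*x - 2*z) dx ∧ dy; curl F = (-2*y, 6*x + 2*y, 6*x - 2*z)

d omega = sum_{i<j} (∂f_j/∂x_i - ∂f_i/∂x_j) dx_i ∧ dx_j. Under the identification (dy ∧ dz, dz ∧ dx, dx ∧ dy) ↔ (e_x, e_y, e_z), the coefficients are exactly the components of curl F. Compute:
  ∂R/∂y - ∂Q/∂z = (0) - (2*y) = -2*y
  ∂P/∂z - ∂R/∂x = (2*y) - (-6*x) = 6*x + 2*y
  ∂Q/∂x - ∂P/∂y = (6*x) - (2*z) = 6*x - 2*z.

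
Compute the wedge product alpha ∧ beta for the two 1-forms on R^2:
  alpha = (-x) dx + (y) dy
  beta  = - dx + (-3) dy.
alpha ∧ beta = (3*x + y) dx ∧ dy

Distribute the wedge, using dx_i ∧ dx_j = -dx_j ∧ dx_i and dx_i ∧ dx_i = 0. For each pair (i, j) with i < j, the coefficient of dx_i ∧ dx_j in alpha ∧ beta is (alpha_i * beta_j - alpha_j * beta_i). Collecting: alpha ∧ beta = (3*x + y) dx ∧ dy.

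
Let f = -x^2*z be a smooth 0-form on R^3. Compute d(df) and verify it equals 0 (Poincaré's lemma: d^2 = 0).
d(df) = 0

Step 1: df = sum_i (∂f/∂x_i) dx_i = (-2*x*z) dx + (0) dy + (-x^2) dz.
Step 2: Apply d again. Using the 1-form formula, the coefficient of dx ∧ dy in d(df) is ∂^2 f/∂x ∂y - ∂^2 f/∂y ∂x = (0) - (0) = 0 (equality of mixed partials for smooth f).
Similarly for dx ∧ dz and dy ∧ dz — all coefficients vanish. So d(df) = 0.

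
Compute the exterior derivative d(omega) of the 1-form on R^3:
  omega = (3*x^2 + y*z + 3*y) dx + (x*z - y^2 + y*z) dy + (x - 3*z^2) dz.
d(omega) = (-3) dx ∧ dy + (1 - y) dx ∧ dz + (-x - y) dy ∧ dz

For a 1-form omega = sum_i f_i dx_i, the exterior derivative is
  d(omega) = sum_{i < j} (∂f_j/∂x_i - ∂f_i/∂x_j) dx_i ∧ dx_j.
  coefficient of dx ∧ dy: ∂f_2/∂x - ∂f_1/∂y = ∂(x*z - y^2 + y*z)/∂x - ∂(3*x^2 + y*z + 3*y)/∂y = -3
  coefficient of dx ∧ dz: ∂f_3/∂x - ∂f_1/∂z = ∂(x - 3*z^2)/∂x - ∂(3*x^2 + y*z + 3*y)/∂z = 1 - y
  coefficient of dy ∧ dz: ∂f_3/∂y - ∂f_2/∂z = ∂(x - 3*z^2)/∂y - ∂(x*z - y^2 + y*z)/∂z = -x - y
Assembling: d(omega) = (-3) dx ∧ dy + (1 - y) dx ∧ dz + (-x - y) dy ∧ dz.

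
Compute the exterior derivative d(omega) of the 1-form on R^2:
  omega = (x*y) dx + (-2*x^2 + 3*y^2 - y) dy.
d(omega) = (-5*x) dx ∧ dy

For a 1-form omega = sum_i f_i dx_i, the exterior derivative is
  d(omega) = sum_{i < j} (∂f_j/∂x_i - ∂f_i/∂x_j) dx_i ∧ dx_j.
  coefficient of dx ∧ dy: ∂f_2/∂x - ∂f_1/∂y = ∂(-2*x^2 + 3*y^2 - y)/∂x - ∂(x*y)/∂y = -5*x
Assembling: d(omega) = (-5*x) dx ∧ dy.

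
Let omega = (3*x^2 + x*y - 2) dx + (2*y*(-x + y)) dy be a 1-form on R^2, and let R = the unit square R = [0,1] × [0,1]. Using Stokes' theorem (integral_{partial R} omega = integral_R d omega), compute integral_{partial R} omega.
integral_(partial R) omega = -3/2

Stokes: integral_partial_R omega = integral_R d omega with d omega = (∂Q/∂x - ∂P/∂y) dx ∧ dy.
  ∂Q/∂x = -2*y
  ∂P/∂y = x
  integrand = ∂Q/∂x - ∂P/∂y = -x - 2*y.
Integrating over R: integral_0^1 integral_0^1 (-x - 2*y) dx dy = -3/2.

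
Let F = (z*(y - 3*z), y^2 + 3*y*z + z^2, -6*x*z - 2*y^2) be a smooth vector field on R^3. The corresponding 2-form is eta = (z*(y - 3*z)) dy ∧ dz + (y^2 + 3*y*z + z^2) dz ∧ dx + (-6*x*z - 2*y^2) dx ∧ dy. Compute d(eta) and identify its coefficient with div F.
d(eta) = (-6*x + 2*y + 3*z) dx ∧ dy ∧ dz; div F = -6*x + 2*y + 3*z

For a 2-form in R^3 of the form above, applying d gives a 3-form with coefficient ∂P/∂x + ∂Q/∂y + ∂R/∂z:
  ∂P/∂x = 0
  ∂Q/∂y = 2*y + 3*z
  ∂R/∂z = -6*x
Sum = -6*x + 2*y + 3*z, which is exactly div F.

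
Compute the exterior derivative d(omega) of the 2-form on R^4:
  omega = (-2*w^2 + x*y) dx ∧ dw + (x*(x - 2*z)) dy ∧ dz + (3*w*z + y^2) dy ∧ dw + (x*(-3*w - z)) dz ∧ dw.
d(omega) = (-x) dx ∧ dy ∧ dw + (2*x - 2*z) dx ∧ dy ∧ dz + (-3*w) dy ∧ dz ∧ dw + (-3*w - z) dx ∧ dz ∧ dw

For a 2-form omega = sum_{i<j} g_{ij} dx_i ∧ dx_j, the exterior derivative is
  d(omega) = sum_{i<j} d(g_{ij}) ∧ dx_i ∧ dx_j = sum_{i<j, k} (∂g_{ij}/∂x_k) dx_k ∧ dx_i ∧ dx_j.
Expand each term, using dx_k ∧ dx_i ∧ dx_j = sgn(permutation) dx_{(a)} ∧ dx_{(b)} ∧ dx_{(c)} with (a < b < c) sorted:
  d(-2*w^2 + x*y) includes (∂/∂y)(-2*w^2 + x*y) dy = (x) dy, which multiplied by dx ∧ dw gives (-x) dx ∧ dy ∧ dw
  d(x*(x - 2*z)) includes (∂/∂x)(x*(x - 2*z)) dx = (2*x - 2*z) dx, which multiplied by dy ∧ dz gives (2*x - 2*z) dx ∧ dy ∧ dz
  d(3*w*z + y^2) includes (∂/∂z)(3*w*z + y^2) dz = (3*w) dz, which multiplied by dy ∧ dw gives (-3*w) dy ∧ dz ∧ dw
  d(x*(-3*w - z)) includes (∂/∂x)(x*(-3*w - z)) dx = (-3*w - z) dx, which multiplied by dz ∧ dw gives (-3*w - z) dx ∧ dz ∧ dw
Collecting like 3-forms: d(omega) = (-x) dx ∧ dy ∧ dw + (2*x - 2*z) dx ∧ dy ∧ dz + (-3*w) dy ∧ dz ∧ dw + (-3*w - z) dx ∧ dz ∧ dw.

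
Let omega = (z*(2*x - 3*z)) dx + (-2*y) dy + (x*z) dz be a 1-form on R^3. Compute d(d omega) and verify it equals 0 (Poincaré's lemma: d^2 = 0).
d(d omega) = 0

Step 1: d omega = sum_{i<j} (∂f_j/∂x_i - ∂f_i/∂x_j) dx_i ∧ dx_j:
  coeff of dx ∧ dy: 0
  coeff of dx ∧ dz: -2*x + 7*z
  coeff of dy ∧ dz: 0
Step 2: Apply d again to each 2-form coefficient. The only possible 3-form in R^3 is dx ∧ dy ∧ dz, with coefficient
  ∂(coeff of dy∧dz)/∂x - ∂(coeff of dx∧dz)/∂y + ∂(coeff of dx∧dy)/∂z
  = ∂/∂x (0) - ∂/∂y (-2*x + 7*z) + ∂/∂z (0).
Each of these terms simplifies to sums of mixed partials that cancel in pairs. The result is 0 (by equality of mixed partials for smooth functions — Schwarz / Clairaut).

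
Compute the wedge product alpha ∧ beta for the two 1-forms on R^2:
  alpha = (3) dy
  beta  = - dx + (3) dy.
alpha ∧ beta = (3) dx ∧ dy

Distribute the wedge, using dx_i ∧ dx_j = -dx_j ∧ dx_i and dx_i ∧ dx_i = 0. For each pair (i, j) with i < j, the coefficient of dx_i ∧ dx_j in alpha ∧ beta is (alpha_i * beta_j - alpha_j * beta_i). Collecting: alpha ∧ beta = (3) dx ∧ dy.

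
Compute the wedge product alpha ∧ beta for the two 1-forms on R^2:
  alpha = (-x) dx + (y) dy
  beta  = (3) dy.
alpha ∧ beta = (-3*x) dx ∧ dy

Distribute the wedge, using dx_i ∧ dx_j = -dx_j ∧ dx_i and dx_i ∧ dx_i = 0. For each pair (i, j) with i < j, the coefficient of dx_i ∧ dx_j in alpha ∧ beta is (alpha_i * beta_j - alpha_j * beta_i). Collecting: alpha ∧ beta = (-3*x) dx ∧ dy.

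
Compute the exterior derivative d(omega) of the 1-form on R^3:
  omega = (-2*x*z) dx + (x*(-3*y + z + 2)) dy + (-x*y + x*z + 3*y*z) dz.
d(omega) = (-3*y + z + 2) dx ∧ dy + (2*x - y + z) dx ∧ dz + (-2*x + 3*z) dy ∧ dz

For a 1-form omega = sum_i f_i dx_i, the exterior derivative is
  d(omega) = sum_{i < j} (∂f_j/∂x_i - ∂f_i/∂x_j) dx_i ∧ dx_j.
  coefficient of dx ∧ dy: ∂f_2/∂x - ∂f_1/∂y = ∂(x*(-3*y + z + 2))/∂x - ∂(-2*x*z)/∂y = -3*y + z + 2
  coefficient of dx ∧ dz: ∂f_3/∂x - ∂f_1/∂z = ∂(-x*y + x*z + 3*y*z)/∂x - ∂(-2*x*z)/∂z = 2*x - y + z
  coefficient of dy ∧ dz: ∂f_3/∂y - ∂f_2/∂z = ∂(-x*y + x*z + 3*y*z)/∂y - ∂(x*(-3*y + z + 2))/∂z = -2*x + 3*z
Assembling: d(omega) = (-3*y + z + 2) dx ∧ dy + (2*x - y + z) dx ∧ dz + (-2*x + 3*z) dy ∧ dz.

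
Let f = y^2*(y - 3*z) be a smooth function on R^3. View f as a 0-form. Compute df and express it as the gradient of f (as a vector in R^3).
df = (0) dx + (3*y*(y - 2*z)) dy + (-3*y^2) dz; grad f = (0, 3*y*(y - 2*z), -3*y^2)

For a 0-form f, d f = (∂f/∂x) dx + (∂f/∂y) dy + (∂f/∂z) dz. The components of the vector representation are exactly the entries of grad f in Cartesian coordinates:
  ∂f/∂x = 0
  ∂f/∂y = 3*y*(y - 2*z)
  ∂f/∂z = -3*y^2.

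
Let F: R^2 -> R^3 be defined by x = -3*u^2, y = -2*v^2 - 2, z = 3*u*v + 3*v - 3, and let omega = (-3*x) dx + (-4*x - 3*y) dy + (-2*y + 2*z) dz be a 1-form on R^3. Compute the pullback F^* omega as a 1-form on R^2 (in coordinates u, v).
F^* omega = (-54*u^3 + 18*u*v^2 + 12*v^3 + 18*v^2 - 6*v) du + (-30*u^2*v + 12*u*v^2 + 36*u*v - 6*u - 24*v^3 + 12*v^2 - 6*v - 6) dv

Using F^*(f dg) = (f ∘ F) d(g ∘ F), substitute each coordinate x_i by F_i(u, v) in f_i, and replace dx_i by d F_i = (∂F_i/∂u) du + (∂F_i/∂v) dv.
  For the x component: f_1(F) = 9*u^2; d F_1 = (-6*u) du + (0) dv
  For the y component: f_2(F) = 12*u^2 + 6*v^2 + 6; d F_2 = (0) du + (-4*v) dv
  For the z component: f_3(F) = 6*u*v + 4*v^2 + 6*v - 2; d F_3 = (3*v) du + (3*u + 3) dv
Combining and collecting du, dv coefficients:
  coeff of du: -54*u^3 + 18*u*v^2 + 12*v^3 + 18*v^2 - 6*v
  coeff of dv: -30*u^2*v + 12*u*v^2 + 36*u*v - 6*u - 24*v^3 + 12*v^2 - 6*v - 6
F^* omega = (-54*u^3 + 18*u*v^2 + 12*v^3 + 18*v^2 - 6*v) du + (-30*u^2*v + 12*u*v^2 + 36*u*v - 6*u - 24*v^3 + 12*v^2 - 6*v - 6) dv.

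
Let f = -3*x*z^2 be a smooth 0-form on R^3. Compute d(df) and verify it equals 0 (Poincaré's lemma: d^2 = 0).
d(df) = 0

Step 1: df = sum_i (∂f/∂x_i) dx_i = (-3*z^2) dx + (0) dy + (-6*x*z) dz.
Step 2: Apply d again. Using the 1-form formula, the coefficient of dx ∧ dy in d(df) is ∂^2 f/∂x ∂y - ∂^2 f/∂y ∂x = (0) - (0) = 0 (equality of mixed partials for smooth f).
Similarly for dx ∧ dz and dy ∧ dz — all coefficients vanish. So d(df) = 0.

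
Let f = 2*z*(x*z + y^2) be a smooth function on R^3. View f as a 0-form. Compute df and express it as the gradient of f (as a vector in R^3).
df = (2*z^2) dx + (4*y*z) dy + (4*x*z + 2*y^2) dz; grad f = (2*z^2, 4*y*z, 4*x*z + 2*y^2)

For a 0-form f, d f = (∂f/∂x) dx + (∂f/∂y) dy + (∂f/∂z) dz. The components of the vector representation are exactly the entries of grad f in Cartesian coordinates:
  ∂f/∂x = 2*z^2
  ∂f/∂y = 4*y*z
  ∂f/∂z = 4*x*z + 2*y^2.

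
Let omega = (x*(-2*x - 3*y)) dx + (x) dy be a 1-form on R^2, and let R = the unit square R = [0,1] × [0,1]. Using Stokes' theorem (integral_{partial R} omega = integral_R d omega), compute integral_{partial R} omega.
integral_(partial R) omega = 5/2

Stokes: integral_partial_R omega = integral_R d omega with d omega = (∂Q/∂x - ∂P/∂y) dx ∧ dy.
  ∂Q/∂x = 1
  ∂P/∂y = -3*x
  integrand = ∂Q/∂x - ∂P/∂y = 3*x + 1.
Integrating over R: integral_0^1 integral_0^1 (3*x + 1) dx dy = 5/2.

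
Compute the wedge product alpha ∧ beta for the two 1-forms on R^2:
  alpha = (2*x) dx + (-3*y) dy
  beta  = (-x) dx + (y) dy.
alpha ∧ beta = (-x*y) dx ∧ dy

Distribute the wedge, using dx_i ∧ dx_j = -dx_j ∧ dx_i and dx_i ∧ dx_i = 0. For each pair (i, j) with i < j, the coefficient of dx_i ∧ dx_j in alpha ∧ beta is (alpha_i * beta_j - alpha_j * beta_i). Collecting: alpha ∧ beta = (-x*y) dx ∧ dy.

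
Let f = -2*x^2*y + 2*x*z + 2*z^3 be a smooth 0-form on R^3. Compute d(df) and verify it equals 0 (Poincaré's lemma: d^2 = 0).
d(df) = 0

Step 1: df = sum_i (∂f/∂x_i) dx_i = (-4*x*y + 2*z) dx + (-2*x^2) dy + (2*x + 6*z^2) dz.
Step 2: Apply d again. Using the 1-form formula, the coefficient of dx ∧ dy in d(df) is ∂^2 f/∂x ∂y - ∂^2 f/∂y ∂x = (-4*x) - (-4*x) = 0 (equality of mixed partials for smooth f).
Similarly for dx ∧ dz and dy ∧ dz — all coefficients vanish. So d(df) = 0.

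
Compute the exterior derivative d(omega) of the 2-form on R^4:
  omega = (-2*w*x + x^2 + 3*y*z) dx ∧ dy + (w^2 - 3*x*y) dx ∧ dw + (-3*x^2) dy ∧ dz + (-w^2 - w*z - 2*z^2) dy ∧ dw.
d(omega) = (-6*x + 3*y) dx ∧ dy ∧ dz + (x) dx ∧ dy ∧ dw + (w + 4*z) dy ∧ dz ∧ dw

For a 2-form omega = sum_{i<j} g_{ij} dx_i ∧ dx_j, the exterior derivative is
  d(omega) = sum_{i<j} d(g_{ij}) ∧ dx_i ∧ dx_j = sum_{i<j, k} (∂g_{ij}/∂x_k) dx_k ∧ dx_i ∧ dx_j.
Expand each term, using dx_k ∧ dx_i ∧ dx_j = sgn(permutation) dx_{(a)} ∧ dx_{(b)} ∧ dx_{(c)} with (a < b < c) sorted:
  d(-2*w*x + x^2 + 3*y*z) includes (∂/∂z)(-2*w*x + x^2 + 3*y*z) dz = (3*y) dz, which multiplied by dx ∧ dy gives (3*y) dx ∧ dy ∧ dz
  d(-2*w*x + x^2 + 3*y*z) includes (∂/∂w)(-2*w*x + x^2 + 3*y*z) dw = (-2*x) dw, which multiplied by dx ∧ dy gives (-2*x) dx ∧ dy ∧ dw
  d(w^2 - 3*x*y) includes (∂/∂y)(w^2 - 3*x*y) dy = (-3*x) dy, which multiplied by dx ∧ dw gives (3*x) dx ∧ dy ∧ dw
  d(-3*x^2) includes (∂/∂x)(-3*x^2) dx = (-6*x) dx, which multiplied by dy ∧ dz gives (-6*x) dx ∧ dy ∧ dz
  d(-w^2 - w*z - 2*z^2) includes (∂/∂z)(-w^2 - w*z - 2*z^2) dz = (-w - 4*z) dz, which multiplied by dy ∧ dw gives (w + 4*z) dy ∧ dz ∧ dw
Collecting like 3-forms: d(omega) = (-6*x + 3*y) dx ∧ dy ∧ dz + (x) dx ∧ dy ∧ dw + (w + 4*z) dy ∧ dz ∧ dw.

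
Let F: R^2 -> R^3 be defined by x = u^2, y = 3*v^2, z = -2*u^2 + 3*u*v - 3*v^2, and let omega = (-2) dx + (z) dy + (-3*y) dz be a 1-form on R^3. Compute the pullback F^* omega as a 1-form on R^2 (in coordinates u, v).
F^* omega = (36*u*v^2 - 4*u - 27*v^3) du + (3*v*(-4*u^2 - 3*u*v + 12*v^2)) dv

Using F^*(f dg) = (f ∘ F) d(g ∘ F), substitute each coordinate x_i by F_i(u, v) in f_i, and replace dx_i by d F_i = (∂F_i/∂u) du + (∂F_i/∂v) dv.
  For the x component: f_1(F) = -2; d F_1 = (2*u) du + (0) dv
  For the y component: f_2(F) = -2*u^2 + 3*u*v - 3*v^2; d F_2 = (0) du + (6*v) dv
  For the z component: f_3(F) = -9*v^2; d F_3 = (-4*u + 3*v) du + (3*u - 6*v) dv
Combining and collecting du, dv coefficients:
  coeff of du: 36*u*v^2 - 4*u - 27*v^3
  coeff of dv: 3*v*(-4*u^2 - 3*u*v + 12*v^2)
F^* omega = (36*u*v^2 - 4*u - 27*v^3) du + (3*v*(-4*u^2 - 3*u*v + 12*v^2)) dv.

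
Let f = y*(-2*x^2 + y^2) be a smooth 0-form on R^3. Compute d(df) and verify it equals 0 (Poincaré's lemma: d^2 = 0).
d(df) = 0

Step 1: df = sum_i (∂f/∂x_i) dx_i = (-4*x*y) dx + (-2*x^2 + 3*y^2) dy + (0) dz.
Step 2: Apply d again. Using the 1-form formula, the coefficient of dx ∧ dy in d(df) is ∂^2 f/∂x ∂y - ∂^2 f/∂y ∂x = (-4*x) - (-4*x) = 0 (equality of mixed partials for smooth f).
Similarly for dx ∧ dz and dy ∧ dz — all coefficients vanish. So d(df) = 0.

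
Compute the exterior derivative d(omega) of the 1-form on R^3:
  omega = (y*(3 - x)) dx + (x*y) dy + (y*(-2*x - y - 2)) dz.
d(omega) = (x + y - 3) dx ∧ dy + (-2*y) dx ∧ dz + (-2*x - 2*y - 2) dy ∧ dz

For a 1-form omega = sum_i f_i dx_i, the exterior derivative is
  d(omega) = sum_{i < j} (∂f_j/∂x_i - ∂f_i/∂x_j) dx_i ∧ dx_j.
  coefficient of dx ∧ dy: ∂f_2/∂x - ∂f_1/∂y = ∂(x*y)/∂x - ∂(y*(3 - x))/∂y = x + y - 3
  coefficient of dx ∧ dz: ∂f_3/∂x - ∂f_1/∂z = ∂(y*(-2*x - y - 2))/∂x - ∂(y*(3 - x))/∂z = -2*y
  coefficient of dy ∧ dz: ∂f_3/∂y - ∂f_2/∂z = ∂(y*(-2*x - y - 2))/∂y - ∂(x*y)/∂z = -2*x - 2*y - 2
Assembling: d(omega) = (x + y - 3) dx ∧ dy + (-2*y) dx ∧ dz + (-2*x - 2*y - 2) dy ∧ dz.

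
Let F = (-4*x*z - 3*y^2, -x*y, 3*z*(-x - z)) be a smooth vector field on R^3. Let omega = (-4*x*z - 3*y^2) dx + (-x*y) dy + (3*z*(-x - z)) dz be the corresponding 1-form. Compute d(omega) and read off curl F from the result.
d(omega) = (0) dy ∧ dz + (-4*x + 3*z) dz ∧ dx + (5*y) dx ∧ dy; curl F = (0, -4*x + 3*z, 5*y)

d omega = sum_{i<j} (∂f_j/∂x_i - ∂f_i/∂x_j) dx_i ∧ dx_j. Under the identification (dy ∧ dz, dz ∧ dx, dx ∧ dy) ↔ (e_x, e_y, e_z), the coefficients are exactly the components of curl F. Compute:
  ∂R/∂y - ∂Q/∂z = (0) - (0) = 0
  ∂P/∂z - ∂R/∂x = (-4*x) - (-3*z) = -4*x + 3*z
  ∂Q/∂x - ∂P/∂y = (-y) - (-6*y) = 5*y.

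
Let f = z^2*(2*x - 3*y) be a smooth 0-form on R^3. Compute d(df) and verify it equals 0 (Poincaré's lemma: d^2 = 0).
d(df) = 0

Step 1: df = sum_i (∂f/∂x_i) dx_i = (2*z^2) dx + (-3*z^2) dy + (2*z*(2*x - 3*y)) dz.
Step 2: Apply d again. Using the 1-form formula, the coefficient of dx ∧ dy in d(df) is ∂^2 f/∂x ∂y - ∂^2 f/∂y ∂x = (0) - (0) = 0 (equality of mixed partials for smooth f).
Similarly for dx ∧ dz and dy ∧ dz — all coefficients vanish. So d(df) = 0.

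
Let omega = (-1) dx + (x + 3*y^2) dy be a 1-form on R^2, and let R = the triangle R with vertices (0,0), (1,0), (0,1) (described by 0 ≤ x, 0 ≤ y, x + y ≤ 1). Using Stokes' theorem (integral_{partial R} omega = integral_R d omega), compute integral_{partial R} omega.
integral_(partial R) omega = 1/2

Stokes: integral_partial_R omega = integral_R d omega with d omega = (∂Q/∂x - ∂P/∂y) dx ∧ dy.
  ∂Q/∂x = 1
  ∂P/∂y = 0
  integrand = ∂Q/∂x - ∂P/∂y = 1.
Integrating over R: integral_0^1 integral_0^{1-x} (1) dy dx = 1/2.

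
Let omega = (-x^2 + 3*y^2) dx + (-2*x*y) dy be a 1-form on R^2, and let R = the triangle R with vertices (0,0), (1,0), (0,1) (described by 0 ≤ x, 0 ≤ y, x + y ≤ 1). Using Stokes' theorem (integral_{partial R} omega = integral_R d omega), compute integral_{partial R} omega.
integral_(partial R) omega = -4/3

Stokes: integral_partial_R omega = integral_R d omega with d omega = (∂Q/∂x - ∂P/∂y) dx ∧ dy.
  ∂Q/∂x = -2*y
  ∂P/∂y = 6*y
  integrand = ∂Q/∂x - ∂P/∂y = -8*y.
Integrating over R: integral_0^1 integral_0^{1-x} (-8*y) dy dx = -4/3.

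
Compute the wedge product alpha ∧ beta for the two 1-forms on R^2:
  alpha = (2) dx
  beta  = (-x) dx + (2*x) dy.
alpha ∧ beta = (4*x) dx ∧ dy

Distribute the wedge, using dx_i ∧ dx_j = -dx_j ∧ dx_i and dx_i ∧ dx_i = 0. For each pair (i, j) with i < j, the coefficient of dx_i ∧ dx_j in alpha ∧ beta is (alpha_i * beta_j - alpha_j * beta_i). Collecting: alpha ∧ beta = (4*x) dx ∧ dy.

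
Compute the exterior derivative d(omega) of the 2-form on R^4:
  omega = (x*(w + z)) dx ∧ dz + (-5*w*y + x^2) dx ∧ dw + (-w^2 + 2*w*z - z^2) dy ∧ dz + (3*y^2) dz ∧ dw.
d(omega) = (x) dx ∧ dz ∧ dw + (5*w) dx ∧ dy ∧ dw + (-2*w + 6*y + 2*z) dy ∧ dz ∧ dw

For a 2-form omega = sum_{i<j} g_{ij} dx_i ∧ dx_j, the exterior derivative is
  d(omega) = sum_{i<j} d(g_{ij}) ∧ dx_i ∧ dx_j = sum_{i<j, k} (∂g_{ij}/∂x_k) dx_k ∧ dx_i ∧ dx_j.
Expand each term, using dx_k ∧ dx_i ∧ dx_j = sgn(permutation) dx_{(a)} ∧ dx_{(b)} ∧ dx_{(c)} with (a < b < c) sorted:
  d(x*(w + z)) includes (∂/∂w)(x*(w + z)) dw = (x) dw, which multiplied by dx ∧ dz gives (x) dx ∧ dz ∧ dw
  d(-5*w*y + x^2) includes (∂/∂y)(-5*w*y + x^2) dy = (-5*w) dy, which multiplied by dx ∧ dw gives (5*w) dx ∧ dy ∧ dw
  d(-w^2 + 2*w*z - z^2) includes (∂/∂w)(-w^2 + 2*w*z - z^2) dw = (-2*w + 2*z) dw, which multiplied by dy ∧ dz gives (-2*w + 2*z) dy ∧ dz ∧ dw
  d(3*y^2) includes (∂/∂y)(3*y^2) dy = (6*y) dy, which multiplied by dz ∧ dw gives (6*y) dy ∧ dz ∧ dw
Collecting like 3-forms: d(omega) = (x) dx ∧ dz ∧ dw + (5*w) dx ∧ dy ∧ dw + (-2*w + 6*y + 2*z) dy ∧ dz ∧ dw.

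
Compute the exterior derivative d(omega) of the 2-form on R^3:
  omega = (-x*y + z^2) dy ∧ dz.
d(omega) = (-y) dx ∧ dy ∧ dz

For a 2-form omega = sum_{i<j} g_{ij} dx_i ∧ dx_j, the exterior derivative is
  d(omega) = sum_{i<j} d(g_{ij}) ∧ dx_i ∧ dx_j = sum_{i<j, k} (∂g_{ij}/∂x_k) dx_k ∧ dx_i ∧ dx_j.
Expand each term, using dx_k ∧ dx_i ∧ dx_j = sgn(permutation) dx_{(a)} ∧ dx_{(b)} ∧ dx_{(c)} with (a < b < c) sorted:
  d(-x*y + z^2) includes (∂/∂x)(-x*y + z^2) dx = (-y) dx, which multiplied by dy ∧ dz gives (-y) dx ∧ dy ∧ dz
Collecting like 3-forms: d(omega) = (-y) dx ∧ dy ∧ dz.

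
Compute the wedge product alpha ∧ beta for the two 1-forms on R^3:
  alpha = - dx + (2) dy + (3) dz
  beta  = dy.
alpha ∧ beta = (-1) dx ∧ dy + (-3) dy ∧ dz

Distribute the wedge, using dx_i ∧ dx_j = -dx_j ∧ dx_i and dx_i ∧ dx_i = 0. For each pair (i, j) with i < j, the coefficient of dx_i ∧ dx_j in alpha ∧ beta is (alpha_i * beta_j - alpha_j * beta_i). Collecting: alpha ∧ beta = (-1) dx ∧ dy + (-3) dy ∧ dz.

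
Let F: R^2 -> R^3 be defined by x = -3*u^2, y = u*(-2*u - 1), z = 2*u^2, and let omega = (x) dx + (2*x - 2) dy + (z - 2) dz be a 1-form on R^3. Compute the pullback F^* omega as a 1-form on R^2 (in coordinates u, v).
F^* omega = (50*u^3 + 6*u^2 + 2) du

Using F^*(f dg) = (f ∘ F) d(g ∘ F), substitute each coordinate x_i by F_i(u, v) in f_i, and replace dx_i by d F_i = (∂F_i/∂u) du + (∂F_i/∂v) dv.
  For the x component: f_1(F) = -3*u^2; d F_1 = (-6*u) du + (0) dv
  For the y component: f_2(F) = -6*u^2 - 2; d F_2 = (-4*u - 1) du + (0) dv
  For the z component: f_3(F) = 2*u^2 - 2; d F_3 = (4*u) du + (0) dv
Combining and collecting du, dv coefficients:
  coeff of du: 50*u^3 + 6*u^2 + 2
  coeff of dv: 0
F^* omega = (50*u^3 + 6*u^2 + 2) du.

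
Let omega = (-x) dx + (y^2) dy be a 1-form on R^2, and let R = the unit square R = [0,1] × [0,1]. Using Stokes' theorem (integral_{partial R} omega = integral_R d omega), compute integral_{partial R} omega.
integral_(partial R) omega = 0

Stokes: integral_partial_R omega = integral_R d omega with d omega = (∂Q/∂x - ∂P/∂y) dx ∧ dy.
  ∂Q/∂x = 0
  ∂P/∂y = 0
  integrand = ∂Q/∂x - ∂P/∂y = 0.
Integrating over R: integral_0^1 integral_0^1 (0) dx dy = 0.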